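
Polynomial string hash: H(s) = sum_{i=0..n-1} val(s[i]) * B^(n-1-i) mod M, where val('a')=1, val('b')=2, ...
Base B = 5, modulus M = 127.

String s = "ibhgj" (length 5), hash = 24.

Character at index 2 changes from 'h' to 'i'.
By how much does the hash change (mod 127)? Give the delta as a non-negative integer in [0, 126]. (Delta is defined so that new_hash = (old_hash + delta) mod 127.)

Answer: 25

Derivation:
Delta formula: (val(new) - val(old)) * B^(n-1-k) mod M
  val('i') - val('h') = 9 - 8 = 1
  B^(n-1-k) = 5^2 mod 127 = 25
  Delta = 1 * 25 mod 127 = 25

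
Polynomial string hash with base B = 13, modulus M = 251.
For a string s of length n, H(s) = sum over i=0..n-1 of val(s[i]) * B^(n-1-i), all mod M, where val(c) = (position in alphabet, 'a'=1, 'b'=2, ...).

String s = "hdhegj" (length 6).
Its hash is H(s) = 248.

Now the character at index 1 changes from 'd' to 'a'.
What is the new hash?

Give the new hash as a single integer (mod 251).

val('d') = 4, val('a') = 1
Position k = 1, exponent = n-1-k = 4
B^4 mod M = 13^4 mod 251 = 198
Delta = (1 - 4) * 198 mod 251 = 159
New hash = (248 + 159) mod 251 = 156

Answer: 156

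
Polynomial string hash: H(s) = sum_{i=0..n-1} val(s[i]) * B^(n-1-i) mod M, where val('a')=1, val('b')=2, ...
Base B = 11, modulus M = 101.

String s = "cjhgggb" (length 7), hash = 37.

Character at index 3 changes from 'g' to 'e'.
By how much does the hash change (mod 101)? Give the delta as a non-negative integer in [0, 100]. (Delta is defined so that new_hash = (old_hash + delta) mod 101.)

Delta formula: (val(new) - val(old)) * B^(n-1-k) mod M
  val('e') - val('g') = 5 - 7 = -2
  B^(n-1-k) = 11^3 mod 101 = 18
  Delta = -2 * 18 mod 101 = 65

Answer: 65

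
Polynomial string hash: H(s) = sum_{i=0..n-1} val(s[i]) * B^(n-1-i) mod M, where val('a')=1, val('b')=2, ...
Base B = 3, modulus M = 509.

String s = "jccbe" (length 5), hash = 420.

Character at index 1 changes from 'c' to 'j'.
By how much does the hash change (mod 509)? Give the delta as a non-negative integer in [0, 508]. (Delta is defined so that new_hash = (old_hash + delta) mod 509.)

Delta formula: (val(new) - val(old)) * B^(n-1-k) mod M
  val('j') - val('c') = 10 - 3 = 7
  B^(n-1-k) = 3^3 mod 509 = 27
  Delta = 7 * 27 mod 509 = 189

Answer: 189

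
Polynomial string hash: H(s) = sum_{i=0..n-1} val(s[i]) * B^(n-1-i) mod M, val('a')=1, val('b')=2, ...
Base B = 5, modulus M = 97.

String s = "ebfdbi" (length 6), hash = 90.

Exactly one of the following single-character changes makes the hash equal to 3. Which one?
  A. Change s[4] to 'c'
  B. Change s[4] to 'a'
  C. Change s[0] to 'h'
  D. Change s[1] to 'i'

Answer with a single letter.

Option A: s[4]='b'->'c', delta=(3-2)*5^1 mod 97 = 5, hash=90+5 mod 97 = 95
Option B: s[4]='b'->'a', delta=(1-2)*5^1 mod 97 = 92, hash=90+92 mod 97 = 85
Option C: s[0]='e'->'h', delta=(8-5)*5^5 mod 97 = 63, hash=90+63 mod 97 = 56
Option D: s[1]='b'->'i', delta=(9-2)*5^4 mod 97 = 10, hash=90+10 mod 97 = 3 <-- target

Answer: D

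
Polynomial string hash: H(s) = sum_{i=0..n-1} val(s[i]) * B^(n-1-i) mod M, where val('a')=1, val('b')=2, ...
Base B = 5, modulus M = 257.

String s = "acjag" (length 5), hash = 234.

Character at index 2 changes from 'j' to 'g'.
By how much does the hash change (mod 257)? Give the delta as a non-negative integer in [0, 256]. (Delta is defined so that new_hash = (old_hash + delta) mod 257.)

Delta formula: (val(new) - val(old)) * B^(n-1-k) mod M
  val('g') - val('j') = 7 - 10 = -3
  B^(n-1-k) = 5^2 mod 257 = 25
  Delta = -3 * 25 mod 257 = 182

Answer: 182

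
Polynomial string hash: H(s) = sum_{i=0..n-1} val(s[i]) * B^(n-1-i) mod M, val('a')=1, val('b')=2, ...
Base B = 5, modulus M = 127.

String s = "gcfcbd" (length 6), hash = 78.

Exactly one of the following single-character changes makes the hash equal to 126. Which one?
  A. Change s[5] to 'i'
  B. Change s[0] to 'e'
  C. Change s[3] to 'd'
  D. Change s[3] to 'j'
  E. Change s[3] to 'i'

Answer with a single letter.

Answer: D

Derivation:
Option A: s[5]='d'->'i', delta=(9-4)*5^0 mod 127 = 5, hash=78+5 mod 127 = 83
Option B: s[0]='g'->'e', delta=(5-7)*5^5 mod 127 = 100, hash=78+100 mod 127 = 51
Option C: s[3]='c'->'d', delta=(4-3)*5^2 mod 127 = 25, hash=78+25 mod 127 = 103
Option D: s[3]='c'->'j', delta=(10-3)*5^2 mod 127 = 48, hash=78+48 mod 127 = 126 <-- target
Option E: s[3]='c'->'i', delta=(9-3)*5^2 mod 127 = 23, hash=78+23 mod 127 = 101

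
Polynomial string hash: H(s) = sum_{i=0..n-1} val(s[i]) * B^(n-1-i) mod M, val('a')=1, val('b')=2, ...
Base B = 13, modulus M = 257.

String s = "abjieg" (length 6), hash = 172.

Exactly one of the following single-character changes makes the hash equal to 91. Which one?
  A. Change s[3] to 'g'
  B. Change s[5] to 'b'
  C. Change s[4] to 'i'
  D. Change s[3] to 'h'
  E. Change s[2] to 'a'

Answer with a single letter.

Option A: s[3]='i'->'g', delta=(7-9)*13^2 mod 257 = 176, hash=172+176 mod 257 = 91 <-- target
Option B: s[5]='g'->'b', delta=(2-7)*13^0 mod 257 = 252, hash=172+252 mod 257 = 167
Option C: s[4]='e'->'i', delta=(9-5)*13^1 mod 257 = 52, hash=172+52 mod 257 = 224
Option D: s[3]='i'->'h', delta=(8-9)*13^2 mod 257 = 88, hash=172+88 mod 257 = 3
Option E: s[2]='j'->'a', delta=(1-10)*13^3 mod 257 = 16, hash=172+16 mod 257 = 188

Answer: A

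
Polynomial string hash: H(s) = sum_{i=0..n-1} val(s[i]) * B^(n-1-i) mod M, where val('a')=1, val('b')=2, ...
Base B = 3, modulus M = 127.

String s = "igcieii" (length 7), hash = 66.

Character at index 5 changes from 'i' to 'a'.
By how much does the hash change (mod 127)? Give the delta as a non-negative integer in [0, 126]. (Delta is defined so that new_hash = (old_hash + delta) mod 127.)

Answer: 103

Derivation:
Delta formula: (val(new) - val(old)) * B^(n-1-k) mod M
  val('a') - val('i') = 1 - 9 = -8
  B^(n-1-k) = 3^1 mod 127 = 3
  Delta = -8 * 3 mod 127 = 103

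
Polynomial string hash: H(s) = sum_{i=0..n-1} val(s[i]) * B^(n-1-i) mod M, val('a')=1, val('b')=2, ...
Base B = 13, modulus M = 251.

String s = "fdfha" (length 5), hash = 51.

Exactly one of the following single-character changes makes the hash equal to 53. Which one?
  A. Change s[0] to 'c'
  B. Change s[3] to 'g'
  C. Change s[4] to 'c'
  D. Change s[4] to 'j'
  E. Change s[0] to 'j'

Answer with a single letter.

Answer: C

Derivation:
Option A: s[0]='f'->'c', delta=(3-6)*13^4 mod 251 = 159, hash=51+159 mod 251 = 210
Option B: s[3]='h'->'g', delta=(7-8)*13^1 mod 251 = 238, hash=51+238 mod 251 = 38
Option C: s[4]='a'->'c', delta=(3-1)*13^0 mod 251 = 2, hash=51+2 mod 251 = 53 <-- target
Option D: s[4]='a'->'j', delta=(10-1)*13^0 mod 251 = 9, hash=51+9 mod 251 = 60
Option E: s[0]='f'->'j', delta=(10-6)*13^4 mod 251 = 39, hash=51+39 mod 251 = 90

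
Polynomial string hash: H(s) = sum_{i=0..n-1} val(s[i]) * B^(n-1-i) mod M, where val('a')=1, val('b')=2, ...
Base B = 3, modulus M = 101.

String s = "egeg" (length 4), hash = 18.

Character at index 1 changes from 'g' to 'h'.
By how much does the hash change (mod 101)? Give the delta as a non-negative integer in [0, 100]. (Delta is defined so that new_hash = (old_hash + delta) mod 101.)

Delta formula: (val(new) - val(old)) * B^(n-1-k) mod M
  val('h') - val('g') = 8 - 7 = 1
  B^(n-1-k) = 3^2 mod 101 = 9
  Delta = 1 * 9 mod 101 = 9

Answer: 9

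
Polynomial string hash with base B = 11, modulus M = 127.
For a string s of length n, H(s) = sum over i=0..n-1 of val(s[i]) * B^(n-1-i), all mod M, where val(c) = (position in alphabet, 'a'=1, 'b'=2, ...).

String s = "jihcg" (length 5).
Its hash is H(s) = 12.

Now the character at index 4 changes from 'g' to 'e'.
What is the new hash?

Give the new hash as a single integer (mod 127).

Answer: 10

Derivation:
val('g') = 7, val('e') = 5
Position k = 4, exponent = n-1-k = 0
B^0 mod M = 11^0 mod 127 = 1
Delta = (5 - 7) * 1 mod 127 = 125
New hash = (12 + 125) mod 127 = 10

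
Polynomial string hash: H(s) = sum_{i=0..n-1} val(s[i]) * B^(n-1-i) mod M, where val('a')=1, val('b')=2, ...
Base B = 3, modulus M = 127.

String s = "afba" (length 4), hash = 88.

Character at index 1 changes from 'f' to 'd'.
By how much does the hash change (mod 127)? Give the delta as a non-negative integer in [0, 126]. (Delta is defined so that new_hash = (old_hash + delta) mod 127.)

Delta formula: (val(new) - val(old)) * B^(n-1-k) mod M
  val('d') - val('f') = 4 - 6 = -2
  B^(n-1-k) = 3^2 mod 127 = 9
  Delta = -2 * 9 mod 127 = 109

Answer: 109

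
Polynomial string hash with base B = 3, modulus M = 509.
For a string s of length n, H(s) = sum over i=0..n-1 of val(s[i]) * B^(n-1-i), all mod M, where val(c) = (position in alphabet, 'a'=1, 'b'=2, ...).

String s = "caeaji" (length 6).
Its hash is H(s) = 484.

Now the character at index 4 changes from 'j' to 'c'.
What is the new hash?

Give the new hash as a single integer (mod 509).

val('j') = 10, val('c') = 3
Position k = 4, exponent = n-1-k = 1
B^1 mod M = 3^1 mod 509 = 3
Delta = (3 - 10) * 3 mod 509 = 488
New hash = (484 + 488) mod 509 = 463

Answer: 463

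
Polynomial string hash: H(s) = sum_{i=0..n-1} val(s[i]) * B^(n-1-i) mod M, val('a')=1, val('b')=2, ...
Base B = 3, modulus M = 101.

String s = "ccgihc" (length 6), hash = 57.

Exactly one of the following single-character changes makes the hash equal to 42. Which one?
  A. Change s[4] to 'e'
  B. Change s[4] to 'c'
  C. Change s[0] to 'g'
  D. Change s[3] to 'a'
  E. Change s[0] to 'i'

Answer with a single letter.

Option A: s[4]='h'->'e', delta=(5-8)*3^1 mod 101 = 92, hash=57+92 mod 101 = 48
Option B: s[4]='h'->'c', delta=(3-8)*3^1 mod 101 = 86, hash=57+86 mod 101 = 42 <-- target
Option C: s[0]='c'->'g', delta=(7-3)*3^5 mod 101 = 63, hash=57+63 mod 101 = 19
Option D: s[3]='i'->'a', delta=(1-9)*3^2 mod 101 = 29, hash=57+29 mod 101 = 86
Option E: s[0]='c'->'i', delta=(9-3)*3^5 mod 101 = 44, hash=57+44 mod 101 = 0

Answer: B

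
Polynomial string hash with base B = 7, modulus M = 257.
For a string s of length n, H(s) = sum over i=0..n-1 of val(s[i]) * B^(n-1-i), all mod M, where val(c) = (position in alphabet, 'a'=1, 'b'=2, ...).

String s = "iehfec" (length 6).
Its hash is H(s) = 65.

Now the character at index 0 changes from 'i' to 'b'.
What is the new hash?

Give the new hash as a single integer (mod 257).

val('i') = 9, val('b') = 2
Position k = 0, exponent = n-1-k = 5
B^5 mod M = 7^5 mod 257 = 102
Delta = (2 - 9) * 102 mod 257 = 57
New hash = (65 + 57) mod 257 = 122

Answer: 122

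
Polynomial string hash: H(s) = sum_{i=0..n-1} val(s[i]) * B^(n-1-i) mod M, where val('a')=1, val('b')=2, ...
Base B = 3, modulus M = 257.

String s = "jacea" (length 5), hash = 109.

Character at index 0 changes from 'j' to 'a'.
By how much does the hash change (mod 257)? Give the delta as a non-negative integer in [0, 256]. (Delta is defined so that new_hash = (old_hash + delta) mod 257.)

Answer: 42

Derivation:
Delta formula: (val(new) - val(old)) * B^(n-1-k) mod M
  val('a') - val('j') = 1 - 10 = -9
  B^(n-1-k) = 3^4 mod 257 = 81
  Delta = -9 * 81 mod 257 = 42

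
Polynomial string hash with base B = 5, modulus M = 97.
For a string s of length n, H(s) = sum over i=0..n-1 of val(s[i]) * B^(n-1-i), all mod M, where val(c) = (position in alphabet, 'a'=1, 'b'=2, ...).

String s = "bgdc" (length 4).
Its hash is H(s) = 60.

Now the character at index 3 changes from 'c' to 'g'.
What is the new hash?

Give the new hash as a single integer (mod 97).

val('c') = 3, val('g') = 7
Position k = 3, exponent = n-1-k = 0
B^0 mod M = 5^0 mod 97 = 1
Delta = (7 - 3) * 1 mod 97 = 4
New hash = (60 + 4) mod 97 = 64

Answer: 64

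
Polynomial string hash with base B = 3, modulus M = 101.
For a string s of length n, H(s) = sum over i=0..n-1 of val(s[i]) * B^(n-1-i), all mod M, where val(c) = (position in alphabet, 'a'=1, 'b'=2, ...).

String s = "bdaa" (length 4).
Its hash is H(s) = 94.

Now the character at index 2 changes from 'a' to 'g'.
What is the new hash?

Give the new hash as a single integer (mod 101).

val('a') = 1, val('g') = 7
Position k = 2, exponent = n-1-k = 1
B^1 mod M = 3^1 mod 101 = 3
Delta = (7 - 1) * 3 mod 101 = 18
New hash = (94 + 18) mod 101 = 11

Answer: 11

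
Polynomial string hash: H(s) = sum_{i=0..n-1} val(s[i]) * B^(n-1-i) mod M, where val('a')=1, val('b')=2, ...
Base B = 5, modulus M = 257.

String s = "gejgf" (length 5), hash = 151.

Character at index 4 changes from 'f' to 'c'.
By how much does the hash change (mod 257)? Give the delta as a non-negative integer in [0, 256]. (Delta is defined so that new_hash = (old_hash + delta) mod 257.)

Delta formula: (val(new) - val(old)) * B^(n-1-k) mod M
  val('c') - val('f') = 3 - 6 = -3
  B^(n-1-k) = 5^0 mod 257 = 1
  Delta = -3 * 1 mod 257 = 254

Answer: 254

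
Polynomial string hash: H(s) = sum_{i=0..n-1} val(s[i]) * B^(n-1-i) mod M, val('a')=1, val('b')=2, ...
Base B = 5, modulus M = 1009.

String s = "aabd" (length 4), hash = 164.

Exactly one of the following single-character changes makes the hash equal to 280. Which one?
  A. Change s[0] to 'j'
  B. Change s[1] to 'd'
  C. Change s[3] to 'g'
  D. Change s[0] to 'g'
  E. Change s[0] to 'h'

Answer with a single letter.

Answer: A

Derivation:
Option A: s[0]='a'->'j', delta=(10-1)*5^3 mod 1009 = 116, hash=164+116 mod 1009 = 280 <-- target
Option B: s[1]='a'->'d', delta=(4-1)*5^2 mod 1009 = 75, hash=164+75 mod 1009 = 239
Option C: s[3]='d'->'g', delta=(7-4)*5^0 mod 1009 = 3, hash=164+3 mod 1009 = 167
Option D: s[0]='a'->'g', delta=(7-1)*5^3 mod 1009 = 750, hash=164+750 mod 1009 = 914
Option E: s[0]='a'->'h', delta=(8-1)*5^3 mod 1009 = 875, hash=164+875 mod 1009 = 30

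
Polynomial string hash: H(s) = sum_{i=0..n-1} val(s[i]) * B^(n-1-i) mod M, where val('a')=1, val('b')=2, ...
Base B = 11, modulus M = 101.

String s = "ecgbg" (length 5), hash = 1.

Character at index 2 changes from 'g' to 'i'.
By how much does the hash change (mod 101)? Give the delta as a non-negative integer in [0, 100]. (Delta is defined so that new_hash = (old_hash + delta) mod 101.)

Answer: 40

Derivation:
Delta formula: (val(new) - val(old)) * B^(n-1-k) mod M
  val('i') - val('g') = 9 - 7 = 2
  B^(n-1-k) = 11^2 mod 101 = 20
  Delta = 2 * 20 mod 101 = 40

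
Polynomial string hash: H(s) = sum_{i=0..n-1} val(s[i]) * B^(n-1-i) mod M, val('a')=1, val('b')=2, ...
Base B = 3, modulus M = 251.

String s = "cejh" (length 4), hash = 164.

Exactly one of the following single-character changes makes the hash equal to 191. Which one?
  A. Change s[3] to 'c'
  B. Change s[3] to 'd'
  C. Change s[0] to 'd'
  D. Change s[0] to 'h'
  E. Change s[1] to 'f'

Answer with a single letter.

Option A: s[3]='h'->'c', delta=(3-8)*3^0 mod 251 = 246, hash=164+246 mod 251 = 159
Option B: s[3]='h'->'d', delta=(4-8)*3^0 mod 251 = 247, hash=164+247 mod 251 = 160
Option C: s[0]='c'->'d', delta=(4-3)*3^3 mod 251 = 27, hash=164+27 mod 251 = 191 <-- target
Option D: s[0]='c'->'h', delta=(8-3)*3^3 mod 251 = 135, hash=164+135 mod 251 = 48
Option E: s[1]='e'->'f', delta=(6-5)*3^2 mod 251 = 9, hash=164+9 mod 251 = 173

Answer: C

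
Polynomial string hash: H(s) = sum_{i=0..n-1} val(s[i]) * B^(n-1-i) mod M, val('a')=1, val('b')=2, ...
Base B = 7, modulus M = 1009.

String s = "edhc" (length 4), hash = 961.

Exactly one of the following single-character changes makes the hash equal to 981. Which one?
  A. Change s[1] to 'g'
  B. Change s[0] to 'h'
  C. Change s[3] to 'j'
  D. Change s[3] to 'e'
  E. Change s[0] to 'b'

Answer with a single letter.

Answer: B

Derivation:
Option A: s[1]='d'->'g', delta=(7-4)*7^2 mod 1009 = 147, hash=961+147 mod 1009 = 99
Option B: s[0]='e'->'h', delta=(8-5)*7^3 mod 1009 = 20, hash=961+20 mod 1009 = 981 <-- target
Option C: s[3]='c'->'j', delta=(10-3)*7^0 mod 1009 = 7, hash=961+7 mod 1009 = 968
Option D: s[3]='c'->'e', delta=(5-3)*7^0 mod 1009 = 2, hash=961+2 mod 1009 = 963
Option E: s[0]='e'->'b', delta=(2-5)*7^3 mod 1009 = 989, hash=961+989 mod 1009 = 941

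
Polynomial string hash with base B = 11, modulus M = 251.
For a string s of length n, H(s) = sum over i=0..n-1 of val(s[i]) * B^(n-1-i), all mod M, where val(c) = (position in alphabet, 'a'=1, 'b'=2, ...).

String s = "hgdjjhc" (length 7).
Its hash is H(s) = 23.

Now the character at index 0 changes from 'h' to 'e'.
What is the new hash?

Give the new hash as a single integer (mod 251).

val('h') = 8, val('e') = 5
Position k = 0, exponent = n-1-k = 6
B^6 mod M = 11^6 mod 251 = 3
Delta = (5 - 8) * 3 mod 251 = 242
New hash = (23 + 242) mod 251 = 14

Answer: 14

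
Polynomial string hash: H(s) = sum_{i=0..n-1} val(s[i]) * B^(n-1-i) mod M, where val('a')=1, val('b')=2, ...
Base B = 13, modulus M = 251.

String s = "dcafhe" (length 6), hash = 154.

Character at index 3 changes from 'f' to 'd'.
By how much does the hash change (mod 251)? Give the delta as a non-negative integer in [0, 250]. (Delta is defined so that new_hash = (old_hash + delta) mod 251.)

Answer: 164

Derivation:
Delta formula: (val(new) - val(old)) * B^(n-1-k) mod M
  val('d') - val('f') = 4 - 6 = -2
  B^(n-1-k) = 13^2 mod 251 = 169
  Delta = -2 * 169 mod 251 = 164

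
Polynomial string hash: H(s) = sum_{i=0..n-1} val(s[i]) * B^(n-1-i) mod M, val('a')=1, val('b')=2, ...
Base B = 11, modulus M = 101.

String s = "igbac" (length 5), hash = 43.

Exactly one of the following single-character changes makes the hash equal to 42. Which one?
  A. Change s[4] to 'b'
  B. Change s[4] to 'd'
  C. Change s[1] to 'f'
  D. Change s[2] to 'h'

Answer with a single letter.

Answer: A

Derivation:
Option A: s[4]='c'->'b', delta=(2-3)*11^0 mod 101 = 100, hash=43+100 mod 101 = 42 <-- target
Option B: s[4]='c'->'d', delta=(4-3)*11^0 mod 101 = 1, hash=43+1 mod 101 = 44
Option C: s[1]='g'->'f', delta=(6-7)*11^3 mod 101 = 83, hash=43+83 mod 101 = 25
Option D: s[2]='b'->'h', delta=(8-2)*11^2 mod 101 = 19, hash=43+19 mod 101 = 62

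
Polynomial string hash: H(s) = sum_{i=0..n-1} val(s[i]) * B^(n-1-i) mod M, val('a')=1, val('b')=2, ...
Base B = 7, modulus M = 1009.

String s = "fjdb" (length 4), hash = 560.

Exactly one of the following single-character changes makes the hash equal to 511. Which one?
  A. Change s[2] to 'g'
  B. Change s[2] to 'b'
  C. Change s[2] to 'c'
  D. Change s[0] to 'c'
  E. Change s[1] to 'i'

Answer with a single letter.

Answer: E

Derivation:
Option A: s[2]='d'->'g', delta=(7-4)*7^1 mod 1009 = 21, hash=560+21 mod 1009 = 581
Option B: s[2]='d'->'b', delta=(2-4)*7^1 mod 1009 = 995, hash=560+995 mod 1009 = 546
Option C: s[2]='d'->'c', delta=(3-4)*7^1 mod 1009 = 1002, hash=560+1002 mod 1009 = 553
Option D: s[0]='f'->'c', delta=(3-6)*7^3 mod 1009 = 989, hash=560+989 mod 1009 = 540
Option E: s[1]='j'->'i', delta=(9-10)*7^2 mod 1009 = 960, hash=560+960 mod 1009 = 511 <-- target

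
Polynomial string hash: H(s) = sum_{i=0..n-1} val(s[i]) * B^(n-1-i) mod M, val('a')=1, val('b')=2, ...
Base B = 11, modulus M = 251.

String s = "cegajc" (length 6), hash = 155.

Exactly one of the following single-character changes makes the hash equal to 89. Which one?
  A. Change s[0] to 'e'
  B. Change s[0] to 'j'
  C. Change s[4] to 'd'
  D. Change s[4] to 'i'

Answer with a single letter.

Answer: C

Derivation:
Option A: s[0]='c'->'e', delta=(5-3)*11^5 mod 251 = 69, hash=155+69 mod 251 = 224
Option B: s[0]='c'->'j', delta=(10-3)*11^5 mod 251 = 116, hash=155+116 mod 251 = 20
Option C: s[4]='j'->'d', delta=(4-10)*11^1 mod 251 = 185, hash=155+185 mod 251 = 89 <-- target
Option D: s[4]='j'->'i', delta=(9-10)*11^1 mod 251 = 240, hash=155+240 mod 251 = 144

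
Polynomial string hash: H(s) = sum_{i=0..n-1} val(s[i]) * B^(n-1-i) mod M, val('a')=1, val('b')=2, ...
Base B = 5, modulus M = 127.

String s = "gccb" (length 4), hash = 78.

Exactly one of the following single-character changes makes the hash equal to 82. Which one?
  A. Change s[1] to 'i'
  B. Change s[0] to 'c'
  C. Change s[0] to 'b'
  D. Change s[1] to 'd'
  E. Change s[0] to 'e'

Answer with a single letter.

Answer: E

Derivation:
Option A: s[1]='c'->'i', delta=(9-3)*5^2 mod 127 = 23, hash=78+23 mod 127 = 101
Option B: s[0]='g'->'c', delta=(3-7)*5^3 mod 127 = 8, hash=78+8 mod 127 = 86
Option C: s[0]='g'->'b', delta=(2-7)*5^3 mod 127 = 10, hash=78+10 mod 127 = 88
Option D: s[1]='c'->'d', delta=(4-3)*5^2 mod 127 = 25, hash=78+25 mod 127 = 103
Option E: s[0]='g'->'e', delta=(5-7)*5^3 mod 127 = 4, hash=78+4 mod 127 = 82 <-- target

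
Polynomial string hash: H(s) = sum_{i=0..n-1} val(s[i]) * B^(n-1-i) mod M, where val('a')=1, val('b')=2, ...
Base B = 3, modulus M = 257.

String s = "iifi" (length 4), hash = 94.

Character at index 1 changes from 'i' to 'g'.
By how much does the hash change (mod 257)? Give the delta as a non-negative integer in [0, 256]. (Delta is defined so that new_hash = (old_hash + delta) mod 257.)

Delta formula: (val(new) - val(old)) * B^(n-1-k) mod M
  val('g') - val('i') = 7 - 9 = -2
  B^(n-1-k) = 3^2 mod 257 = 9
  Delta = -2 * 9 mod 257 = 239

Answer: 239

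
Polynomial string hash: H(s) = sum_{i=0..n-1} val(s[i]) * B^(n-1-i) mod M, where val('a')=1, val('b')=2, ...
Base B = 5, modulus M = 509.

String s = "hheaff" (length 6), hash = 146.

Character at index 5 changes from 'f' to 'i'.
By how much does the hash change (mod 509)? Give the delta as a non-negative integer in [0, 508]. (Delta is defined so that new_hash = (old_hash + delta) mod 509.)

Delta formula: (val(new) - val(old)) * B^(n-1-k) mod M
  val('i') - val('f') = 9 - 6 = 3
  B^(n-1-k) = 5^0 mod 509 = 1
  Delta = 3 * 1 mod 509 = 3

Answer: 3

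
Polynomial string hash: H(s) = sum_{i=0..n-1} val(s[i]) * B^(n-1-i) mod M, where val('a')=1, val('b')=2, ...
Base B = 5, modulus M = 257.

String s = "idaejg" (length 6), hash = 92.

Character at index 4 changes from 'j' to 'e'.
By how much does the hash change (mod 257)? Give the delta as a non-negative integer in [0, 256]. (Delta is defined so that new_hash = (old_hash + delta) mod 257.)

Answer: 232

Derivation:
Delta formula: (val(new) - val(old)) * B^(n-1-k) mod M
  val('e') - val('j') = 5 - 10 = -5
  B^(n-1-k) = 5^1 mod 257 = 5
  Delta = -5 * 5 mod 257 = 232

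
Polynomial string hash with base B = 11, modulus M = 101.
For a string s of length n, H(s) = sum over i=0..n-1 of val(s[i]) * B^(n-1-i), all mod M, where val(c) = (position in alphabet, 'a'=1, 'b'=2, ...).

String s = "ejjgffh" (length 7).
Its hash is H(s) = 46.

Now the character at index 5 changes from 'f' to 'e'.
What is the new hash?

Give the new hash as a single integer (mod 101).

val('f') = 6, val('e') = 5
Position k = 5, exponent = n-1-k = 1
B^1 mod M = 11^1 mod 101 = 11
Delta = (5 - 6) * 11 mod 101 = 90
New hash = (46 + 90) mod 101 = 35

Answer: 35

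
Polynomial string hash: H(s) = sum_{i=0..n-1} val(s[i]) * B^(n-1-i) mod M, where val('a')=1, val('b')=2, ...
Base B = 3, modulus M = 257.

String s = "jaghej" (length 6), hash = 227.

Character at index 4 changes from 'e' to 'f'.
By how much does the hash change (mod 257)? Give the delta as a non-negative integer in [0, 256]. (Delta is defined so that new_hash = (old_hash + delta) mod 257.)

Answer: 3

Derivation:
Delta formula: (val(new) - val(old)) * B^(n-1-k) mod M
  val('f') - val('e') = 6 - 5 = 1
  B^(n-1-k) = 3^1 mod 257 = 3
  Delta = 1 * 3 mod 257 = 3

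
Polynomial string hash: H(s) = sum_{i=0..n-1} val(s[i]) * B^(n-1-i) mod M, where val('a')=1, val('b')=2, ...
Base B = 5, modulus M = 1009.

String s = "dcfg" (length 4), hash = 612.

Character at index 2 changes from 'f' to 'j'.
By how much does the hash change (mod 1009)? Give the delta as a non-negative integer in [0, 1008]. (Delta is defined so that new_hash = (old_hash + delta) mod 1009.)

Delta formula: (val(new) - val(old)) * B^(n-1-k) mod M
  val('j') - val('f') = 10 - 6 = 4
  B^(n-1-k) = 5^1 mod 1009 = 5
  Delta = 4 * 5 mod 1009 = 20

Answer: 20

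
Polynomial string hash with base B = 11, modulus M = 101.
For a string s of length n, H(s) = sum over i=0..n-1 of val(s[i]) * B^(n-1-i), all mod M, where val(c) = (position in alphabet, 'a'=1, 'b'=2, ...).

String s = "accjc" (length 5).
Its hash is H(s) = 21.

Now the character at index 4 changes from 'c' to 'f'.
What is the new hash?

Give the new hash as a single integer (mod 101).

val('c') = 3, val('f') = 6
Position k = 4, exponent = n-1-k = 0
B^0 mod M = 11^0 mod 101 = 1
Delta = (6 - 3) * 1 mod 101 = 3
New hash = (21 + 3) mod 101 = 24

Answer: 24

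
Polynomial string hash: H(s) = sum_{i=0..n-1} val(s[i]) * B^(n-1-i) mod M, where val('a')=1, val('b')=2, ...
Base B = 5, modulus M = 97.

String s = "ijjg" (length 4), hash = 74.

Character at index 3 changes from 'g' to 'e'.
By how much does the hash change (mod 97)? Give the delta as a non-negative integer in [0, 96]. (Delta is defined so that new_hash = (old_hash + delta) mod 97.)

Delta formula: (val(new) - val(old)) * B^(n-1-k) mod M
  val('e') - val('g') = 5 - 7 = -2
  B^(n-1-k) = 5^0 mod 97 = 1
  Delta = -2 * 1 mod 97 = 95

Answer: 95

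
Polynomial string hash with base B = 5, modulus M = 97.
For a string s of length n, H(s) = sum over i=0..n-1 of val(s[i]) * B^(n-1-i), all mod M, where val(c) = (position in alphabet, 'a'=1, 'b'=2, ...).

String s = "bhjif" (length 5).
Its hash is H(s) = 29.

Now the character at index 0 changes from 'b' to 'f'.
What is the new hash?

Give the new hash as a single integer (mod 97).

Answer: 7

Derivation:
val('b') = 2, val('f') = 6
Position k = 0, exponent = n-1-k = 4
B^4 mod M = 5^4 mod 97 = 43
Delta = (6 - 2) * 43 mod 97 = 75
New hash = (29 + 75) mod 97 = 7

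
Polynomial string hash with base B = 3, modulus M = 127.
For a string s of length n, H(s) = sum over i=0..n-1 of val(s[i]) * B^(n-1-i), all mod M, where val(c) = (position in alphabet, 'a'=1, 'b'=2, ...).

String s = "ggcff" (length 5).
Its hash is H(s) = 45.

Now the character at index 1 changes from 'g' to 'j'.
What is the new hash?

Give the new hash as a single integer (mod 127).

val('g') = 7, val('j') = 10
Position k = 1, exponent = n-1-k = 3
B^3 mod M = 3^3 mod 127 = 27
Delta = (10 - 7) * 27 mod 127 = 81
New hash = (45 + 81) mod 127 = 126

Answer: 126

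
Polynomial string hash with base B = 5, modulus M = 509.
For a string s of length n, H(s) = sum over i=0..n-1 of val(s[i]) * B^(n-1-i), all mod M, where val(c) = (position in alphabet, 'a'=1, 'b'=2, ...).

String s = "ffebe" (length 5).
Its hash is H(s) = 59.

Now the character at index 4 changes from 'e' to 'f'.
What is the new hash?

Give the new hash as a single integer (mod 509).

val('e') = 5, val('f') = 6
Position k = 4, exponent = n-1-k = 0
B^0 mod M = 5^0 mod 509 = 1
Delta = (6 - 5) * 1 mod 509 = 1
New hash = (59 + 1) mod 509 = 60

Answer: 60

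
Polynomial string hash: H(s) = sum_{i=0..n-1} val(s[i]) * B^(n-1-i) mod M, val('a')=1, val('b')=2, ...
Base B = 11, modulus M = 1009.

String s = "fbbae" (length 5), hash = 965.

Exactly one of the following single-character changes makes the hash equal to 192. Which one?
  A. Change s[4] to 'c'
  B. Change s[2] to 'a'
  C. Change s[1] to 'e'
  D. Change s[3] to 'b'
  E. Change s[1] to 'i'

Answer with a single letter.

Answer: E

Derivation:
Option A: s[4]='e'->'c', delta=(3-5)*11^0 mod 1009 = 1007, hash=965+1007 mod 1009 = 963
Option B: s[2]='b'->'a', delta=(1-2)*11^2 mod 1009 = 888, hash=965+888 mod 1009 = 844
Option C: s[1]='b'->'e', delta=(5-2)*11^3 mod 1009 = 966, hash=965+966 mod 1009 = 922
Option D: s[3]='a'->'b', delta=(2-1)*11^1 mod 1009 = 11, hash=965+11 mod 1009 = 976
Option E: s[1]='b'->'i', delta=(9-2)*11^3 mod 1009 = 236, hash=965+236 mod 1009 = 192 <-- target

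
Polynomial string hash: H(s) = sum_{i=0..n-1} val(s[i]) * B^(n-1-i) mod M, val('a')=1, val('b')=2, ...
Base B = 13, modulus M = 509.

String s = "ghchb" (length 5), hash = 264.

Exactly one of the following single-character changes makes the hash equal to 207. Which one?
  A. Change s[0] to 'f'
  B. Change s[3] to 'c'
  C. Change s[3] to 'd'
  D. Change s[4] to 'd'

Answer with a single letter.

Answer: A

Derivation:
Option A: s[0]='g'->'f', delta=(6-7)*13^4 mod 509 = 452, hash=264+452 mod 509 = 207 <-- target
Option B: s[3]='h'->'c', delta=(3-8)*13^1 mod 509 = 444, hash=264+444 mod 509 = 199
Option C: s[3]='h'->'d', delta=(4-8)*13^1 mod 509 = 457, hash=264+457 mod 509 = 212
Option D: s[4]='b'->'d', delta=(4-2)*13^0 mod 509 = 2, hash=264+2 mod 509 = 266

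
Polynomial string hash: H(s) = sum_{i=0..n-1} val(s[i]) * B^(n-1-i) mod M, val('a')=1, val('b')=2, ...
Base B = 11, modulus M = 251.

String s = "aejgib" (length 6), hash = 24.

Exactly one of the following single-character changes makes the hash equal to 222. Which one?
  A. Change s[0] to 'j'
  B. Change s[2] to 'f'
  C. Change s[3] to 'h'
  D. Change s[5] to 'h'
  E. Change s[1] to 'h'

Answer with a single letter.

Option A: s[0]='a'->'j', delta=(10-1)*11^5 mod 251 = 185, hash=24+185 mod 251 = 209
Option B: s[2]='j'->'f', delta=(6-10)*11^3 mod 251 = 198, hash=24+198 mod 251 = 222 <-- target
Option C: s[3]='g'->'h', delta=(8-7)*11^2 mod 251 = 121, hash=24+121 mod 251 = 145
Option D: s[5]='b'->'h', delta=(8-2)*11^0 mod 251 = 6, hash=24+6 mod 251 = 30
Option E: s[1]='e'->'h', delta=(8-5)*11^4 mod 251 = 249, hash=24+249 mod 251 = 22

Answer: B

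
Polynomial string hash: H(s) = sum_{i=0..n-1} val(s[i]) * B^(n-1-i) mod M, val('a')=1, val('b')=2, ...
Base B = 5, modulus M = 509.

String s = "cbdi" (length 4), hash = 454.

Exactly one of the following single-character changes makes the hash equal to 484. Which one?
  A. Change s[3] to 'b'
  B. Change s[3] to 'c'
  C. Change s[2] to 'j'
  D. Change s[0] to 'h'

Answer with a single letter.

Answer: C

Derivation:
Option A: s[3]='i'->'b', delta=(2-9)*5^0 mod 509 = 502, hash=454+502 mod 509 = 447
Option B: s[3]='i'->'c', delta=(3-9)*5^0 mod 509 = 503, hash=454+503 mod 509 = 448
Option C: s[2]='d'->'j', delta=(10-4)*5^1 mod 509 = 30, hash=454+30 mod 509 = 484 <-- target
Option D: s[0]='c'->'h', delta=(8-3)*5^3 mod 509 = 116, hash=454+116 mod 509 = 61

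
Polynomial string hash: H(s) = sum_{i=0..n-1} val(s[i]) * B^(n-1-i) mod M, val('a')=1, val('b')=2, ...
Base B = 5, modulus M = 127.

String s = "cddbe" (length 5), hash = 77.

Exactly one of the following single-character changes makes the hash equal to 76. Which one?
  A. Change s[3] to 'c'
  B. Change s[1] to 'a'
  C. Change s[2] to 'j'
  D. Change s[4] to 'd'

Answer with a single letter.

Answer: D

Derivation:
Option A: s[3]='b'->'c', delta=(3-2)*5^1 mod 127 = 5, hash=77+5 mod 127 = 82
Option B: s[1]='d'->'a', delta=(1-4)*5^3 mod 127 = 6, hash=77+6 mod 127 = 83
Option C: s[2]='d'->'j', delta=(10-4)*5^2 mod 127 = 23, hash=77+23 mod 127 = 100
Option D: s[4]='e'->'d', delta=(4-5)*5^0 mod 127 = 126, hash=77+126 mod 127 = 76 <-- target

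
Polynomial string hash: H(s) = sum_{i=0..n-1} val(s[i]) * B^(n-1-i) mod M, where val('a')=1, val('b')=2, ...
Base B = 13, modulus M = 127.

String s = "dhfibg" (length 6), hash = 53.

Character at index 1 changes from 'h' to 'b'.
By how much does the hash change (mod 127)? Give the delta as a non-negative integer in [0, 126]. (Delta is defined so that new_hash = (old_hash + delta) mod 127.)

Answer: 84

Derivation:
Delta formula: (val(new) - val(old)) * B^(n-1-k) mod M
  val('b') - val('h') = 2 - 8 = -6
  B^(n-1-k) = 13^4 mod 127 = 113
  Delta = -6 * 113 mod 127 = 84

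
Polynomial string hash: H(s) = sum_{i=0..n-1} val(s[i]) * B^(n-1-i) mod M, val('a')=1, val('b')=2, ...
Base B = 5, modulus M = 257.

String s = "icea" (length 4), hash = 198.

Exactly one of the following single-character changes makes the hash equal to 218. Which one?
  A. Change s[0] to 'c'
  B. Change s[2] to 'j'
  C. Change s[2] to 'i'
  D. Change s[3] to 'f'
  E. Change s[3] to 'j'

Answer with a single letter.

Option A: s[0]='i'->'c', delta=(3-9)*5^3 mod 257 = 21, hash=198+21 mod 257 = 219
Option B: s[2]='e'->'j', delta=(10-5)*5^1 mod 257 = 25, hash=198+25 mod 257 = 223
Option C: s[2]='e'->'i', delta=(9-5)*5^1 mod 257 = 20, hash=198+20 mod 257 = 218 <-- target
Option D: s[3]='a'->'f', delta=(6-1)*5^0 mod 257 = 5, hash=198+5 mod 257 = 203
Option E: s[3]='a'->'j', delta=(10-1)*5^0 mod 257 = 9, hash=198+9 mod 257 = 207

Answer: C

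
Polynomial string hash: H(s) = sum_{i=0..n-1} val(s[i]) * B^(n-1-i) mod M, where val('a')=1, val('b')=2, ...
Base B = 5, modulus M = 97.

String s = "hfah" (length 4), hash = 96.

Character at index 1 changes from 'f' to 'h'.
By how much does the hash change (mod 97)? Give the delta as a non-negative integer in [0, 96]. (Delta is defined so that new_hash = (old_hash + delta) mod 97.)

Answer: 50

Derivation:
Delta formula: (val(new) - val(old)) * B^(n-1-k) mod M
  val('h') - val('f') = 8 - 6 = 2
  B^(n-1-k) = 5^2 mod 97 = 25
  Delta = 2 * 25 mod 97 = 50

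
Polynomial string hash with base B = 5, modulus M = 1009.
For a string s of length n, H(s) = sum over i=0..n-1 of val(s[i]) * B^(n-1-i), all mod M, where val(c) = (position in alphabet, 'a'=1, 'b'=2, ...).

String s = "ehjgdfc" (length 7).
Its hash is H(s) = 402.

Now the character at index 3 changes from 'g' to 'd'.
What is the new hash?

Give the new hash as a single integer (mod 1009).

Answer: 27

Derivation:
val('g') = 7, val('d') = 4
Position k = 3, exponent = n-1-k = 3
B^3 mod M = 5^3 mod 1009 = 125
Delta = (4 - 7) * 125 mod 1009 = 634
New hash = (402 + 634) mod 1009 = 27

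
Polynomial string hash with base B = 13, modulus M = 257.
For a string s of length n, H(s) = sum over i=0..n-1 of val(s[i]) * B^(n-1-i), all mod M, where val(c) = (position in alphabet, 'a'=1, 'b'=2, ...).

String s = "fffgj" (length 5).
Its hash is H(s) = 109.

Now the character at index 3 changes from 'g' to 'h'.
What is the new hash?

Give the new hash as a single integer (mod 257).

Answer: 122

Derivation:
val('g') = 7, val('h') = 8
Position k = 3, exponent = n-1-k = 1
B^1 mod M = 13^1 mod 257 = 13
Delta = (8 - 7) * 13 mod 257 = 13
New hash = (109 + 13) mod 257 = 122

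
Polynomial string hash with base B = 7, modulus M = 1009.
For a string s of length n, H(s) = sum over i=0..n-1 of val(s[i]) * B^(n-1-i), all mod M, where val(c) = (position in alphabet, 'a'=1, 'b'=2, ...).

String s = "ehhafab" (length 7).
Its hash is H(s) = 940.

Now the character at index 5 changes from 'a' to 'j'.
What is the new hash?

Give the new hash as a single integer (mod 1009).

val('a') = 1, val('j') = 10
Position k = 5, exponent = n-1-k = 1
B^1 mod M = 7^1 mod 1009 = 7
Delta = (10 - 1) * 7 mod 1009 = 63
New hash = (940 + 63) mod 1009 = 1003

Answer: 1003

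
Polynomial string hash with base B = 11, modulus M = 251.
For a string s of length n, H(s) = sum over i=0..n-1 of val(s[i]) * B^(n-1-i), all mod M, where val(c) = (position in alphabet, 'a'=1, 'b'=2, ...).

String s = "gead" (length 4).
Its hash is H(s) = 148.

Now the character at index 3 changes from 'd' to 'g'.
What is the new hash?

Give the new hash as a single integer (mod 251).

Answer: 151

Derivation:
val('d') = 4, val('g') = 7
Position k = 3, exponent = n-1-k = 0
B^0 mod M = 11^0 mod 251 = 1
Delta = (7 - 4) * 1 mod 251 = 3
New hash = (148 + 3) mod 251 = 151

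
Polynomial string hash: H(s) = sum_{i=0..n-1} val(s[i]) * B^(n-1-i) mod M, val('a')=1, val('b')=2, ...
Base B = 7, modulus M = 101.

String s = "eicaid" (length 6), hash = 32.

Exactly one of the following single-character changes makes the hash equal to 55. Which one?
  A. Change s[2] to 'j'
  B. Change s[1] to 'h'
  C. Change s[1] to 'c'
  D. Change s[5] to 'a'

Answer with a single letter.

Answer: B

Derivation:
Option A: s[2]='c'->'j', delta=(10-3)*7^3 mod 101 = 78, hash=32+78 mod 101 = 9
Option B: s[1]='i'->'h', delta=(8-9)*7^4 mod 101 = 23, hash=32+23 mod 101 = 55 <-- target
Option C: s[1]='i'->'c', delta=(3-9)*7^4 mod 101 = 37, hash=32+37 mod 101 = 69
Option D: s[5]='d'->'a', delta=(1-4)*7^0 mod 101 = 98, hash=32+98 mod 101 = 29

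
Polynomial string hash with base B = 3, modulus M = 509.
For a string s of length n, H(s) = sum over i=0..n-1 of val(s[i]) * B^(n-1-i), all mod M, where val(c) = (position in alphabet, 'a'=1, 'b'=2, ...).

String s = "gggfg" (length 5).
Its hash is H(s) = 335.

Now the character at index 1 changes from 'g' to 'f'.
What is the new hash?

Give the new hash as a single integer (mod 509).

val('g') = 7, val('f') = 6
Position k = 1, exponent = n-1-k = 3
B^3 mod M = 3^3 mod 509 = 27
Delta = (6 - 7) * 27 mod 509 = 482
New hash = (335 + 482) mod 509 = 308

Answer: 308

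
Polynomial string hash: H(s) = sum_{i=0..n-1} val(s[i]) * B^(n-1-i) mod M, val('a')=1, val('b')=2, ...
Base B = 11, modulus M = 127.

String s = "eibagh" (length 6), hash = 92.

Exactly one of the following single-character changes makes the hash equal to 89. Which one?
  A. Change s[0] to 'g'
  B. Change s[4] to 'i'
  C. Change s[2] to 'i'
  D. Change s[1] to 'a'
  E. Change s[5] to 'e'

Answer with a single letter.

Answer: E

Derivation:
Option A: s[0]='e'->'g', delta=(7-5)*11^5 mod 127 = 30, hash=92+30 mod 127 = 122
Option B: s[4]='g'->'i', delta=(9-7)*11^1 mod 127 = 22, hash=92+22 mod 127 = 114
Option C: s[2]='b'->'i', delta=(9-2)*11^3 mod 127 = 46, hash=92+46 mod 127 = 11
Option D: s[1]='i'->'a', delta=(1-9)*11^4 mod 127 = 93, hash=92+93 mod 127 = 58
Option E: s[5]='h'->'e', delta=(5-8)*11^0 mod 127 = 124, hash=92+124 mod 127 = 89 <-- target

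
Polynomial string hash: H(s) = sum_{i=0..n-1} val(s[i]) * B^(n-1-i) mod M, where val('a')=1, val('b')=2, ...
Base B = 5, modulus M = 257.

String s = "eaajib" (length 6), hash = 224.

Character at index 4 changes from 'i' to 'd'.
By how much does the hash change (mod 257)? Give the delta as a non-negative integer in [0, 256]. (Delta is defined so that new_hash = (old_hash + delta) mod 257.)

Answer: 232

Derivation:
Delta formula: (val(new) - val(old)) * B^(n-1-k) mod M
  val('d') - val('i') = 4 - 9 = -5
  B^(n-1-k) = 5^1 mod 257 = 5
  Delta = -5 * 5 mod 257 = 232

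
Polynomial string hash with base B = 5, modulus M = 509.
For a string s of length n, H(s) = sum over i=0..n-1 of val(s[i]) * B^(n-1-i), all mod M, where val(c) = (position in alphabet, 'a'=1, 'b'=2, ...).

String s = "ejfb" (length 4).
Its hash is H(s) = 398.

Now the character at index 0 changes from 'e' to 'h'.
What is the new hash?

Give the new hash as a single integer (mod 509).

val('e') = 5, val('h') = 8
Position k = 0, exponent = n-1-k = 3
B^3 mod M = 5^3 mod 509 = 125
Delta = (8 - 5) * 125 mod 509 = 375
New hash = (398 + 375) mod 509 = 264

Answer: 264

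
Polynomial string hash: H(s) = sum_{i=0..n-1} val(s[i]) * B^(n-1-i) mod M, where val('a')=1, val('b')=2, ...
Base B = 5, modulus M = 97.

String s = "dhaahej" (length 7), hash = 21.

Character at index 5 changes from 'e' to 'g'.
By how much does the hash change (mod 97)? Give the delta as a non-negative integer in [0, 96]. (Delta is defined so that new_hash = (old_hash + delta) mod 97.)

Answer: 10

Derivation:
Delta formula: (val(new) - val(old)) * B^(n-1-k) mod M
  val('g') - val('e') = 7 - 5 = 2
  B^(n-1-k) = 5^1 mod 97 = 5
  Delta = 2 * 5 mod 97 = 10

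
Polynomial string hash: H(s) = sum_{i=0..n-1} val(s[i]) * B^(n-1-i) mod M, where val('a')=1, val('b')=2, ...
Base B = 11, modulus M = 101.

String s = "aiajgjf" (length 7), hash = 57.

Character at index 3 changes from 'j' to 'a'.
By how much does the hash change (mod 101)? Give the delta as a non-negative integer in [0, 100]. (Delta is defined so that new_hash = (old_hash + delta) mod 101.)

Answer: 40

Derivation:
Delta formula: (val(new) - val(old)) * B^(n-1-k) mod M
  val('a') - val('j') = 1 - 10 = -9
  B^(n-1-k) = 11^3 mod 101 = 18
  Delta = -9 * 18 mod 101 = 40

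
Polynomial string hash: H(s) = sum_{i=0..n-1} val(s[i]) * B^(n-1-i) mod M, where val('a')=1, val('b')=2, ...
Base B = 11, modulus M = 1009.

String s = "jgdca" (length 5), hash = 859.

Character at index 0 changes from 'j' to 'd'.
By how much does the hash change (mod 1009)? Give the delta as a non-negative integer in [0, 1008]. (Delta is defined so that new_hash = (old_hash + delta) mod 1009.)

Answer: 946

Derivation:
Delta formula: (val(new) - val(old)) * B^(n-1-k) mod M
  val('d') - val('j') = 4 - 10 = -6
  B^(n-1-k) = 11^4 mod 1009 = 515
  Delta = -6 * 515 mod 1009 = 946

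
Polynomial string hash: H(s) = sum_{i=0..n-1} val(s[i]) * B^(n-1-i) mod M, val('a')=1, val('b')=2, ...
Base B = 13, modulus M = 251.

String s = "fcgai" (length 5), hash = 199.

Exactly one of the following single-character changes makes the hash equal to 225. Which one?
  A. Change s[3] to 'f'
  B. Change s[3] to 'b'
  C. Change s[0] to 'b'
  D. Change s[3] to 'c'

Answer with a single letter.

Answer: D

Derivation:
Option A: s[3]='a'->'f', delta=(6-1)*13^1 mod 251 = 65, hash=199+65 mod 251 = 13
Option B: s[3]='a'->'b', delta=(2-1)*13^1 mod 251 = 13, hash=199+13 mod 251 = 212
Option C: s[0]='f'->'b', delta=(2-6)*13^4 mod 251 = 212, hash=199+212 mod 251 = 160
Option D: s[3]='a'->'c', delta=(3-1)*13^1 mod 251 = 26, hash=199+26 mod 251 = 225 <-- target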